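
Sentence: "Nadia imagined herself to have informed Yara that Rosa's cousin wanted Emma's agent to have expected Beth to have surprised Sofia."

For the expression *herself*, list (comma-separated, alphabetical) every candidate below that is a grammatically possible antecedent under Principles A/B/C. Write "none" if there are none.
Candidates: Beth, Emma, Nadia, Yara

*herself* is a reflexive; Principle A requires it to be bound within its binding domain — the matrix clause.
— Beth: subject of the clause headed by 'surprised'; does not c-command the reflexive — cannot bind it (Principle A).
— Emma: possessor inside the subject DP of the clause headed by 'expected'; does not c-command the reflexive — cannot bind it (Principle A).
— Nadia: subject of the matrix clause; c-commands the reflexive within its binding domain — allowed (Principle A).
— Yara: object of the clause headed by 'informed'; does not c-command the reflexive — cannot bind it (Principle A).

Nadia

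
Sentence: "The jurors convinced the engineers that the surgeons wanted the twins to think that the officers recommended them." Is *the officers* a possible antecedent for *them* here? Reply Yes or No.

*them* is a pronoun; Principle B requires it to be free in its binding domain — the clause headed by 'recommended'.
— the officers: subject of the clause headed by 'recommended'; c-commands the pronoun within its binding domain — blocked (Principle B).

No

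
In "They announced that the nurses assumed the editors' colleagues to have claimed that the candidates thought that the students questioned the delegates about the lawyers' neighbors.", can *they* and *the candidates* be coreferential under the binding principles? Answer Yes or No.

*the candidates* is an R-expression; Principle C requires it to be free (not bound by any c-commanding expression).
— they: subject of the matrix clause; the pronoun c-commands the R-expression — coreference blocked (Principle C).

No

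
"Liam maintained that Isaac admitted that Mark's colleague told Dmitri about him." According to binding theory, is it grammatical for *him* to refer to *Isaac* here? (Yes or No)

Yes

*Isaac* is an R-expression; Principle C requires it to be free (not bound by any c-commanding expression).
— him: second object of the clause headed by 'told'; the pronoun does not c-command the R-expression — coreference allowed.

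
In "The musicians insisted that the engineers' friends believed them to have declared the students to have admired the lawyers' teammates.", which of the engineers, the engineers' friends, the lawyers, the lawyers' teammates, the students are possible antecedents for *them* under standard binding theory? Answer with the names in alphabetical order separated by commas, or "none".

*them* is a pronoun; Principle B requires it to be free in its binding domain — the clause headed by 'believed'.
— the engineers: possessor inside the subject DP of the clause headed by 'believed'; does not c-command the pronoun — Principle B does not apply; allowed.
— the engineers' friends: subject of the clause headed by 'believed'; c-commands the pronoun within its binding domain — blocked (Principle B).
— the lawyers: possessor inside the object DP of the clause headed by 'admired'; is c-commanded by the pronoun; coreference would bind this R-expression — blocked (Principle C).
— the lawyers' teammates: object of the clause headed by 'admired'; is c-commanded by the pronoun; coreference would bind this R-expression — blocked (Principle C).
— the students: subject of the clause headed by 'admired'; is c-commanded by the pronoun; coreference would bind this R-expression — blocked (Principle C).

the engineers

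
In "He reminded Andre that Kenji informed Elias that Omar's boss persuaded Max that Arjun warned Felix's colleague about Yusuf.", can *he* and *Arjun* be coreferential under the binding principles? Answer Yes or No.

No

*Arjun* is an R-expression; Principle C requires it to be free (not bound by any c-commanding expression).
— he: subject of the matrix clause; the pronoun c-commands the R-expression — coreference blocked (Principle C).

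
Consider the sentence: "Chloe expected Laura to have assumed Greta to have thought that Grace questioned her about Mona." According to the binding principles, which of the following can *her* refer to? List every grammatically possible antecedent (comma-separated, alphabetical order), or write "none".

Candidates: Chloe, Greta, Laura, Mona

Chloe, Greta, Laura

*her* is a pronoun; Principle B requires it to be free in its binding domain — the clause headed by 'questioned'.
— Chloe: subject of the matrix clause; c-commands the pronoun but lies outside its binding domain — allowed.
— Greta: subject of the clause headed by 'thought'; c-commands the pronoun but lies outside its binding domain — allowed.
— Laura: subject of the clause headed by 'assumed'; c-commands the pronoun but lies outside its binding domain — allowed.
— Mona: second object of the clause headed by 'questioned'; is c-commanded by the pronoun; coreference would bind this R-expression — blocked (Principle C).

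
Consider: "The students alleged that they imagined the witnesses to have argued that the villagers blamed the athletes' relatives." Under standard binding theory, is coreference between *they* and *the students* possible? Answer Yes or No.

Yes

*the students* is an R-expression; Principle C requires it to be free (not bound by any c-commanding expression).
— they: subject of the clause headed by 'imagined'; the pronoun does not c-command the R-expression — coreference allowed.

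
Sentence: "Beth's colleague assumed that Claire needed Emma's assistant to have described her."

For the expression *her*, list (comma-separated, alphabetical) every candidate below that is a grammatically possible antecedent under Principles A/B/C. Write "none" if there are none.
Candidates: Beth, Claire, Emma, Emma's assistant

Beth, Claire, Emma

*her* is a pronoun; Principle B requires it to be free in its binding domain — the clause headed by 'described'.
— Beth: possessor inside the subject DP of the matrix clause; does not c-command the pronoun — Principle B does not apply; allowed.
— Claire: subject of the clause headed by 'needed'; c-commands the pronoun but lies outside its binding domain — allowed.
— Emma: possessor inside the subject DP of the clause headed by 'described'; does not c-command the pronoun — Principle B does not apply; allowed.
— Emma's assistant: subject of the clause headed by 'described'; c-commands the pronoun within its binding domain — blocked (Principle B).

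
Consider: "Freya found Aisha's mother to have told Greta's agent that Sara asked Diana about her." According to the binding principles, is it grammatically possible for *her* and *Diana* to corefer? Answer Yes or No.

*her* is a pronoun; Principle B requires it to be free in its binding domain — the clause headed by 'asked'.
— Diana: object of the clause headed by 'asked'; c-commands the pronoun within its binding domain — blocked (Principle B).

No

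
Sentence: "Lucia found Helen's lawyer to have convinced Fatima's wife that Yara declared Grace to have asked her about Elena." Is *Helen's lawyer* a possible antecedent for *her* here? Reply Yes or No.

*her* is a pronoun; Principle B requires it to be free in its binding domain — the clause headed by 'asked'.
— Helen's lawyer: subject of the clause headed by 'convinced'; c-commands the pronoun but lies outside its binding domain — allowed.

Yes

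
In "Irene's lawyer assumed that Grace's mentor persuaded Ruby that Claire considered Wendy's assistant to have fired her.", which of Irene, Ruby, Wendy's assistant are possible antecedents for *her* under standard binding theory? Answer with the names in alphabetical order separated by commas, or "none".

*her* is a pronoun; Principle B requires it to be free in its binding domain — the clause headed by 'fired'.
— Irene: possessor inside the subject DP of the matrix clause; does not c-command the pronoun — Principle B does not apply; allowed.
— Ruby: object of the clause headed by 'persuaded'; c-commands the pronoun but lies outside its binding domain — allowed.
— Wendy's assistant: subject of the clause headed by 'fired'; c-commands the pronoun within its binding domain — blocked (Principle B).

Irene, Ruby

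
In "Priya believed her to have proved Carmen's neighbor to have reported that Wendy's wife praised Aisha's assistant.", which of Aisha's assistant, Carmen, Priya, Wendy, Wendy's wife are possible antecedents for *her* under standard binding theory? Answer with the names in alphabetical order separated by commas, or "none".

*her* is a pronoun; Principle B requires it to be free in its binding domain — the matrix clause.
— Aisha's assistant: object of the clause headed by 'praised'; is c-commanded by the pronoun; coreference would bind this R-expression — blocked (Principle C).
— Carmen: possessor inside the subject DP of the clause headed by 'reported'; is c-commanded by the pronoun; coreference would bind this R-expression — blocked (Principle C).
— Priya: subject of the matrix clause; c-commands the pronoun within its binding domain — blocked (Principle B).
— Wendy: possessor inside the subject DP of the clause headed by 'praised'; is c-commanded by the pronoun; coreference would bind this R-expression — blocked (Principle C).
— Wendy's wife: subject of the clause headed by 'praised'; is c-commanded by the pronoun; coreference would bind this R-expression — blocked (Principle C).

none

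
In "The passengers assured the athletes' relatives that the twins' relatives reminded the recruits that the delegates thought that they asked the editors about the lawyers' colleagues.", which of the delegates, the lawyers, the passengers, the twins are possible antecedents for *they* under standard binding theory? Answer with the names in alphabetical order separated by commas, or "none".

the delegates, the passengers, the twins

*they* is a pronoun; Principle B requires it to be free in its binding domain — the clause headed by 'asked'.
— the delegates: subject of the clause headed by 'thought'; c-commands the pronoun but lies outside its binding domain — allowed.
— the lawyers: possessor inside the second object DP of the clause headed by 'asked'; is c-commanded by the pronoun; coreference would bind this R-expression — blocked (Principle C).
— the passengers: subject of the matrix clause; c-commands the pronoun but lies outside its binding domain — allowed.
— the twins: possessor inside the subject DP of the clause headed by 'reminded'; does not c-command the pronoun — Principle B does not apply; allowed.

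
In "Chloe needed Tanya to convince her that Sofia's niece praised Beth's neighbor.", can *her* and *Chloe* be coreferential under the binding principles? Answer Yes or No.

Yes

*Chloe* is an R-expression; Principle C requires it to be free (not bound by any c-commanding expression).
— her: object of the clause headed by 'convince'; the pronoun does not c-command the R-expression — coreference allowed.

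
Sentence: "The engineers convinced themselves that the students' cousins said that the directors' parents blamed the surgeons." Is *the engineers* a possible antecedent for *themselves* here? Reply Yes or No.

*themselves* is a reflexive; Principle A requires it to be bound within its binding domain — the matrix clause.
— the engineers: subject of the matrix clause; c-commands the reflexive within its binding domain — allowed (Principle A).

Yes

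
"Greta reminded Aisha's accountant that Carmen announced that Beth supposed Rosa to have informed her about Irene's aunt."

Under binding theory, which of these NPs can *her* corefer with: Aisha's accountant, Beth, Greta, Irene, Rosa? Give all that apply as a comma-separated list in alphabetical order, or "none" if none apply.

*her* is a pronoun; Principle B requires it to be free in its binding domain — the clause headed by 'informed'.
— Aisha's accountant: object of the matrix clause; c-commands the pronoun but lies outside its binding domain — allowed.
— Beth: subject of the clause headed by 'supposed'; c-commands the pronoun but lies outside its binding domain — allowed.
— Greta: subject of the matrix clause; c-commands the pronoun but lies outside its binding domain — allowed.
— Irene: possessor inside the second object DP of the clause headed by 'informed'; is c-commanded by the pronoun; coreference would bind this R-expression — blocked (Principle C).
— Rosa: subject of the clause headed by 'informed'; c-commands the pronoun within its binding domain — blocked (Principle B).

Aisha's accountant, Beth, Greta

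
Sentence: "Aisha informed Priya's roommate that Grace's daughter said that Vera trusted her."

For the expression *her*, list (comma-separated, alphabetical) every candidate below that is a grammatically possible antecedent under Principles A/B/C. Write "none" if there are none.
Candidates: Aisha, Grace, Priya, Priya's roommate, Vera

Aisha, Grace, Priya, Priya's roommate

*her* is a pronoun; Principle B requires it to be free in its binding domain — the clause headed by 'trusted'.
— Aisha: subject of the matrix clause; c-commands the pronoun but lies outside its binding domain — allowed.
— Grace: possessor inside the subject DP of the clause headed by 'said'; does not c-command the pronoun — Principle B does not apply; allowed.
— Priya: possessor inside the object DP of the matrix clause; does not c-command the pronoun — Principle B does not apply; allowed.
— Priya's roommate: object of the matrix clause; c-commands the pronoun but lies outside its binding domain — allowed.
— Vera: subject of the clause headed by 'trusted'; c-commands the pronoun within its binding domain — blocked (Principle B).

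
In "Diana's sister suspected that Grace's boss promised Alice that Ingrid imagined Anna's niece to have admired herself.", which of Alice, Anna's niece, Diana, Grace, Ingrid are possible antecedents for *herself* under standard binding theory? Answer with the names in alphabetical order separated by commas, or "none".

*herself* is a reflexive; Principle A requires it to be bound within its binding domain — the clause headed by 'admired'.
— Alice: object of the clause headed by 'promised'; c-commands the reflexive but lies outside its binding domain — cannot bind it (Principle A).
— Anna's niece: subject of the clause headed by 'admired'; c-commands the reflexive within its binding domain — allowed (Principle A).
— Diana: possessor inside the subject DP of the matrix clause; does not c-command the reflexive — cannot bind it (Principle A).
— Grace: possessor inside the subject DP of the clause headed by 'promised'; does not c-command the reflexive — cannot bind it (Principle A).
— Ingrid: subject of the clause headed by 'imagined'; c-commands the reflexive but lies outside its binding domain — cannot bind it (Principle A).

Anna's niece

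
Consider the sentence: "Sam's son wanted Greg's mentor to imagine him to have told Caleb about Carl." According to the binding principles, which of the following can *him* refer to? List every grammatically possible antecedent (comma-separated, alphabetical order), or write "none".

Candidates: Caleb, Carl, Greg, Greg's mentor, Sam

Greg, Sam

*him* is a pronoun; Principle B requires it to be free in its binding domain — the clause headed by 'imagine'.
— Caleb: object of the clause headed by 'told'; is c-commanded by the pronoun; coreference would bind this R-expression — blocked (Principle C).
— Carl: second object of the clause headed by 'told'; is c-commanded by the pronoun; coreference would bind this R-expression — blocked (Principle C).
— Greg: possessor inside the subject DP of the clause headed by 'imagine'; does not c-command the pronoun — Principle B does not apply; allowed.
— Greg's mentor: subject of the clause headed by 'imagine'; c-commands the pronoun within its binding domain — blocked (Principle B).
— Sam: possessor inside the subject DP of the matrix clause; does not c-command the pronoun — Principle B does not apply; allowed.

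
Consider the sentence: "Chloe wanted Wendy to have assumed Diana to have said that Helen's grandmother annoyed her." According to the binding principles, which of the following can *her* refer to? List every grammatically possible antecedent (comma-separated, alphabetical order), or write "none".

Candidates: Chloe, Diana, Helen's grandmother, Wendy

Chloe, Diana, Wendy

*her* is a pronoun; Principle B requires it to be free in its binding domain — the clause headed by 'annoyed'.
— Chloe: subject of the matrix clause; c-commands the pronoun but lies outside its binding domain — allowed.
— Diana: subject of the clause headed by 'said'; c-commands the pronoun but lies outside its binding domain — allowed.
— Helen's grandmother: subject of the clause headed by 'annoyed'; c-commands the pronoun within its binding domain — blocked (Principle B).
— Wendy: subject of the clause headed by 'assumed'; c-commands the pronoun but lies outside its binding domain — allowed.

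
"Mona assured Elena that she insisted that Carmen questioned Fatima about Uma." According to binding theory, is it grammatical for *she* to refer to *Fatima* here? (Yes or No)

*Fatima* is an R-expression; Principle C requires it to be free (not bound by any c-commanding expression).
— she: subject of the clause headed by 'insisted'; the pronoun c-commands the R-expression — coreference blocked (Principle C).

No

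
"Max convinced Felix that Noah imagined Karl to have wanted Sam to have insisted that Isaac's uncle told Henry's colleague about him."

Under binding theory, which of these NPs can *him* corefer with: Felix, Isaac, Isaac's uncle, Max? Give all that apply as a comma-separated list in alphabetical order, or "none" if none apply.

Felix, Isaac, Max

*him* is a pronoun; Principle B requires it to be free in its binding domain — the clause headed by 'told'.
— Felix: object of the matrix clause; c-commands the pronoun but lies outside its binding domain — allowed.
— Isaac: possessor inside the subject DP of the clause headed by 'told'; does not c-command the pronoun — Principle B does not apply; allowed.
— Isaac's uncle: subject of the clause headed by 'told'; c-commands the pronoun within its binding domain — blocked (Principle B).
— Max: subject of the matrix clause; c-commands the pronoun but lies outside its binding domain — allowed.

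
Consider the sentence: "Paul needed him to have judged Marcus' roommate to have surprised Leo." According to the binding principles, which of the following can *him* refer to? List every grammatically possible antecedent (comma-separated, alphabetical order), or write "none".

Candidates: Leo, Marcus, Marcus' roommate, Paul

none

*him* is a pronoun; Principle B requires it to be free in its binding domain — the matrix clause.
— Leo: object of the clause headed by 'surprised'; is c-commanded by the pronoun; coreference would bind this R-expression — blocked (Principle C).
— Marcus: possessor inside the subject DP of the clause headed by 'surprised'; is c-commanded by the pronoun; coreference would bind this R-expression — blocked (Principle C).
— Marcus' roommate: subject of the clause headed by 'surprised'; is c-commanded by the pronoun; coreference would bind this R-expression — blocked (Principle C).
— Paul: subject of the matrix clause; c-commands the pronoun within its binding domain — blocked (Principle B).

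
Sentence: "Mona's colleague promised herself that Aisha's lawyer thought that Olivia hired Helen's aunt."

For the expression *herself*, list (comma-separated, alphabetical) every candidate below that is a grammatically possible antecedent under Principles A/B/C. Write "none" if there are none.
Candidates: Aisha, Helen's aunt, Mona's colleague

*herself* is a reflexive; Principle A requires it to be bound within its binding domain — the matrix clause.
— Aisha: possessor inside the subject DP of the clause headed by 'thought'; does not c-command the reflexive — cannot bind it (Principle A).
— Helen's aunt: object of the clause headed by 'hired'; does not c-command the reflexive — cannot bind it (Principle A).
— Mona's colleague: subject of the matrix clause; c-commands the reflexive within its binding domain — allowed (Principle A).

Mona's colleague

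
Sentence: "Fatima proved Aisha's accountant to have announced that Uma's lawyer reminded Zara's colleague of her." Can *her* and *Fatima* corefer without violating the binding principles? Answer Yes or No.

*Fatima* is an R-expression; Principle C requires it to be free (not bound by any c-commanding expression).
— her: second object of the clause headed by 'reminded'; the pronoun does not c-command the R-expression — coreference allowed.

Yes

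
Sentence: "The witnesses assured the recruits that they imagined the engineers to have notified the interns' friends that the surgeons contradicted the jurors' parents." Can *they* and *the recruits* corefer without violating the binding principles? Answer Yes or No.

*the recruits* is an R-expression; Principle C requires it to be free (not bound by any c-commanding expression).
— they: subject of the clause headed by 'imagined'; the pronoun does not c-command the R-expression — coreference allowed.

Yes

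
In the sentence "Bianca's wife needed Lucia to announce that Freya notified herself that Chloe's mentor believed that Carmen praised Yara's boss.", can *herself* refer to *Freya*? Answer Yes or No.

Yes

*herself* is a reflexive; Principle A requires it to be bound within its binding domain — the clause headed by 'notified'.
— Freya: subject of the clause headed by 'notified'; c-commands the reflexive within its binding domain — allowed (Principle A).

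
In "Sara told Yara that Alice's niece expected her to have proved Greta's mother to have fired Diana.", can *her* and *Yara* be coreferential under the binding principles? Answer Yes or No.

*Yara* is an R-expression; Principle C requires it to be free (not bound by any c-commanding expression).
— her: subject of the clause headed by 'proved'; the pronoun does not c-command the R-expression — coreference allowed.

Yes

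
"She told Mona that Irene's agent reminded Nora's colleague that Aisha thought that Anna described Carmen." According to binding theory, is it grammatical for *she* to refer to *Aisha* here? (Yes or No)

*Aisha* is an R-expression; Principle C requires it to be free (not bound by any c-commanding expression).
— she: subject of the matrix clause; the pronoun c-commands the R-expression — coreference blocked (Principle C).

No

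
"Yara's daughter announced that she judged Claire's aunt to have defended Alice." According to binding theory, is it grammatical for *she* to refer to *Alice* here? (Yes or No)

No

*Alice* is an R-expression; Principle C requires it to be free (not bound by any c-commanding expression).
— she: subject of the clause headed by 'judged'; the pronoun c-commands the R-expression — coreference blocked (Principle C).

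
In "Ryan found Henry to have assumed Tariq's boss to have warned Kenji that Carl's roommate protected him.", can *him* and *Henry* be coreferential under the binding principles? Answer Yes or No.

Yes

*Henry* is an R-expression; Principle C requires it to be free (not bound by any c-commanding expression).
— him: object of the clause headed by 'protected'; the pronoun does not c-command the R-expression — coreference allowed.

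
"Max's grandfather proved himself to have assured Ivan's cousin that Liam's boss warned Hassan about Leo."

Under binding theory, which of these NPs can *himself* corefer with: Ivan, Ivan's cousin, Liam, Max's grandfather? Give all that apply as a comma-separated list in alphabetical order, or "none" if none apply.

*himself* is a reflexive; Principle A requires it to be bound within its binding domain — the matrix clause.
— Ivan: possessor inside the object DP of the clause headed by 'assured'; does not c-command the reflexive — cannot bind it (Principle A).
— Ivan's cousin: object of the clause headed by 'assured'; does not c-command the reflexive — cannot bind it (Principle A).
— Liam: possessor inside the subject DP of the clause headed by 'warned'; does not c-command the reflexive — cannot bind it (Principle A).
— Max's grandfather: subject of the matrix clause; c-commands the reflexive within its binding domain — allowed (Principle A).

Max's grandfather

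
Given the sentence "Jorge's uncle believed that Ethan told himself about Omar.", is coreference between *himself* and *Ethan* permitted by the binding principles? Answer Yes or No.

*himself* is a reflexive; Principle A requires it to be bound within its binding domain — the clause headed by 'told'.
— Ethan: subject of the clause headed by 'told'; c-commands the reflexive within its binding domain — allowed (Principle A).

Yes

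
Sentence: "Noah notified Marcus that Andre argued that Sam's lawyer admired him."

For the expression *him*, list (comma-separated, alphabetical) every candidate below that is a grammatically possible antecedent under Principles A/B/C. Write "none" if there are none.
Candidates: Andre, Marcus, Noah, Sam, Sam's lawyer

*him* is a pronoun; Principle B requires it to be free in its binding domain — the clause headed by 'admired'.
— Andre: subject of the clause headed by 'argued'; c-commands the pronoun but lies outside its binding domain — allowed.
— Marcus: object of the matrix clause; c-commands the pronoun but lies outside its binding domain — allowed.
— Noah: subject of the matrix clause; c-commands the pronoun but lies outside its binding domain — allowed.
— Sam: possessor inside the subject DP of the clause headed by 'admired'; does not c-command the pronoun — Principle B does not apply; allowed.
— Sam's lawyer: subject of the clause headed by 'admired'; c-commands the pronoun within its binding domain — blocked (Principle B).

Andre, Marcus, Noah, Sam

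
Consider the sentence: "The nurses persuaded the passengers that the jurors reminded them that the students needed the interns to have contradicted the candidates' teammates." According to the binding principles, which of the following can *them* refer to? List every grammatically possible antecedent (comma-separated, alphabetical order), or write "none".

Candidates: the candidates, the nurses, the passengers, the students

the nurses, the passengers

*them* is a pronoun; Principle B requires it to be free in its binding domain — the clause headed by 'reminded'.
— the candidates: possessor inside the object DP of the clause headed by 'contradicted'; is c-commanded by the pronoun; coreference would bind this R-expression — blocked (Principle C).
— the nurses: subject of the matrix clause; c-commands the pronoun but lies outside its binding domain — allowed.
— the passengers: object of the matrix clause; c-commands the pronoun but lies outside its binding domain — allowed.
— the students: subject of the clause headed by 'needed'; is c-commanded by the pronoun; coreference would bind this R-expression — blocked (Principle C).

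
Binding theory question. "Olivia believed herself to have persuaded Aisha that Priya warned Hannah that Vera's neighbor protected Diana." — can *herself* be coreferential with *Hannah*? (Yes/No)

No

*herself* is a reflexive; Principle A requires it to be bound within its binding domain — the matrix clause.
— Hannah: object of the clause headed by 'warned'; does not c-command the reflexive — cannot bind it (Principle A).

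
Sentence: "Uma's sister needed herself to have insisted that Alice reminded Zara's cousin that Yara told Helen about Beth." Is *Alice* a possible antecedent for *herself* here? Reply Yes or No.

No

*herself* is a reflexive; Principle A requires it to be bound within its binding domain — the matrix clause.
— Alice: subject of the clause headed by 'reminded'; does not c-command the reflexive — cannot bind it (Principle A).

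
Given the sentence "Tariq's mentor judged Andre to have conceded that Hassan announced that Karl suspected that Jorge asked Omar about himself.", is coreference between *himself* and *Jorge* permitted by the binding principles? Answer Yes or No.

Yes

*himself* is a reflexive; Principle A requires it to be bound within its binding domain — the clause headed by 'asked'.
— Jorge: subject of the clause headed by 'asked'; c-commands the reflexive within its binding domain — allowed (Principle A).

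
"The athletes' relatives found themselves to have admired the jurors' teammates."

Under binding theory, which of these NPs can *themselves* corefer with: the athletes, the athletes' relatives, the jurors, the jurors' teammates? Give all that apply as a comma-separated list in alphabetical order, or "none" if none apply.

*themselves* is a reflexive; Principle A requires it to be bound within its binding domain — the matrix clause.
— the athletes: possessor inside the subject DP of the matrix clause; does not c-command the reflexive — cannot bind it (Principle A).
— the athletes' relatives: subject of the matrix clause; c-commands the reflexive within its binding domain — allowed (Principle A).
— the jurors: possessor inside the object DP of the clause headed by 'admired'; does not c-command the reflexive — cannot bind it (Principle A).
— the jurors' teammates: object of the clause headed by 'admired'; does not c-command the reflexive — cannot bind it (Principle A).

the athletes' relatives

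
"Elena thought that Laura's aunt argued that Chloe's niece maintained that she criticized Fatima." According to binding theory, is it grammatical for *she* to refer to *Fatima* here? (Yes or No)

No

*Fatima* is an R-expression; Principle C requires it to be free (not bound by any c-commanding expression).
— she: subject of the clause headed by 'criticized'; the pronoun c-commands the R-expression — coreference blocked (Principle C).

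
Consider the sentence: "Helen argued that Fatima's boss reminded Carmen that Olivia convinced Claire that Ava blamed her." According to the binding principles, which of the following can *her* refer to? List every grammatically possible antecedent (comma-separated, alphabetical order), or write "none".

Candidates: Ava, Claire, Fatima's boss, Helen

Claire, Fatima's boss, Helen

*her* is a pronoun; Principle B requires it to be free in its binding domain — the clause headed by 'blamed'.
— Ava: subject of the clause headed by 'blamed'; c-commands the pronoun within its binding domain — blocked (Principle B).
— Claire: object of the clause headed by 'convinced'; c-commands the pronoun but lies outside its binding domain — allowed.
— Fatima's boss: subject of the clause headed by 'reminded'; c-commands the pronoun but lies outside its binding domain — allowed.
— Helen: subject of the matrix clause; c-commands the pronoun but lies outside its binding domain — allowed.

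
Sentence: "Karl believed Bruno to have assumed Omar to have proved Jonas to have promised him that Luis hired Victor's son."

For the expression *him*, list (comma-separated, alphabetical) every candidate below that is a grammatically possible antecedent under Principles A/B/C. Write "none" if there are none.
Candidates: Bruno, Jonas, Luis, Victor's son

Bruno

*him* is a pronoun; Principle B requires it to be free in its binding domain — the clause headed by 'promised'.
— Bruno: subject of the clause headed by 'assumed'; c-commands the pronoun but lies outside its binding domain — allowed.
— Jonas: subject of the clause headed by 'promised'; c-commands the pronoun within its binding domain — blocked (Principle B).
— Luis: subject of the clause headed by 'hired'; is c-commanded by the pronoun; coreference would bind this R-expression — blocked (Principle C).
— Victor's son: object of the clause headed by 'hired'; is c-commanded by the pronoun; coreference would bind this R-expression — blocked (Principle C).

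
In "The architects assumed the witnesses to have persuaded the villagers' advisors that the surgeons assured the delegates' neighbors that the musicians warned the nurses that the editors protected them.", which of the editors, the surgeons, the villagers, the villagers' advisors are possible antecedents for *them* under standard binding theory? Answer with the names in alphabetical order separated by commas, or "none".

*them* is a pronoun; Principle B requires it to be free in its binding domain — the clause headed by 'protected'.
— the editors: subject of the clause headed by 'protected'; c-commands the pronoun within its binding domain — blocked (Principle B).
— the surgeons: subject of the clause headed by 'assured'; c-commands the pronoun but lies outside its binding domain — allowed.
— the villagers: possessor inside the object DP of the clause headed by 'persuaded'; does not c-command the pronoun — Principle B does not apply; allowed.
— the villagers' advisors: object of the clause headed by 'persuaded'; c-commands the pronoun but lies outside its binding domain — allowed.

the surgeons, the villagers, the villagers' advisors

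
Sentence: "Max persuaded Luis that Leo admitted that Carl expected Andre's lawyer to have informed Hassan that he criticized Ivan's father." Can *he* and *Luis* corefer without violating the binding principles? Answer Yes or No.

Yes

*Luis* is an R-expression; Principle C requires it to be free (not bound by any c-commanding expression).
— he: subject of the clause headed by 'criticized'; the pronoun does not c-command the R-expression — coreference allowed.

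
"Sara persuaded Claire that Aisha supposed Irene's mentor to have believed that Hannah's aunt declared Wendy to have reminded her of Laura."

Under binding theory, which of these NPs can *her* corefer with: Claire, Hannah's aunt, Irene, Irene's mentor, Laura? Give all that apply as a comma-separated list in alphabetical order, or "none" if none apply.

Claire, Hannah's aunt, Irene, Irene's mentor

*her* is a pronoun; Principle B requires it to be free in its binding domain — the clause headed by 'reminded'.
— Claire: object of the matrix clause; c-commands the pronoun but lies outside its binding domain — allowed.
— Hannah's aunt: subject of the clause headed by 'declared'; c-commands the pronoun but lies outside its binding domain — allowed.
— Irene: possessor inside the subject DP of the clause headed by 'believed'; does not c-command the pronoun — Principle B does not apply; allowed.
— Irene's mentor: subject of the clause headed by 'believed'; c-commands the pronoun but lies outside its binding domain — allowed.
— Laura: second object of the clause headed by 'reminded'; is c-commanded by the pronoun; coreference would bind this R-expression — blocked (Principle C).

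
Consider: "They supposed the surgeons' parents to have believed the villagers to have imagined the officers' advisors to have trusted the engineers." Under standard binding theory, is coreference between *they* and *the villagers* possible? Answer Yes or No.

No

*the villagers* is an R-expression; Principle C requires it to be free (not bound by any c-commanding expression).
— they: subject of the matrix clause; the pronoun c-commands the R-expression — coreference blocked (Principle C).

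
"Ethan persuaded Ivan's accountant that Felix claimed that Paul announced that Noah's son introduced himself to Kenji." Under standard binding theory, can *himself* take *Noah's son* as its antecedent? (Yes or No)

*himself* is a reflexive; Principle A requires it to be bound within its binding domain — the clause headed by 'introduced'.
— Noah's son: subject of the clause headed by 'introduced'; c-commands the reflexive within its binding domain — allowed (Principle A).

Yes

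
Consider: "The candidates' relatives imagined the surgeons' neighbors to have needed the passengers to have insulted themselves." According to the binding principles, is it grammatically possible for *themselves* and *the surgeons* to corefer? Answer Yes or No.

No

*themselves* is a reflexive; Principle A requires it to be bound within its binding domain — the clause headed by 'insulted'.
— the surgeons: possessor inside the subject DP of the clause headed by 'needed'; does not c-command the reflexive — cannot bind it (Principle A).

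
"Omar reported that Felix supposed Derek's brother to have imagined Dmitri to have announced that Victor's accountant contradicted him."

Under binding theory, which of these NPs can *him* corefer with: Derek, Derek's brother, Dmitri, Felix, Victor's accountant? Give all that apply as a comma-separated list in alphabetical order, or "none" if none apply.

Derek, Derek's brother, Dmitri, Felix

*him* is a pronoun; Principle B requires it to be free in its binding domain — the clause headed by 'contradicted'.
— Derek: possessor inside the subject DP of the clause headed by 'imagined'; does not c-command the pronoun — Principle B does not apply; allowed.
— Derek's brother: subject of the clause headed by 'imagined'; c-commands the pronoun but lies outside its binding domain — allowed.
— Dmitri: subject of the clause headed by 'announced'; c-commands the pronoun but lies outside its binding domain — allowed.
— Felix: subject of the clause headed by 'supposed'; c-commands the pronoun but lies outside its binding domain — allowed.
— Victor's accountant: subject of the clause headed by 'contradicted'; c-commands the pronoun within its binding domain — blocked (Principle B).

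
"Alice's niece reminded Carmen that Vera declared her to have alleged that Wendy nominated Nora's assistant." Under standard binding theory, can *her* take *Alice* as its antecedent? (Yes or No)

*her* is a pronoun; Principle B requires it to be free in its binding domain — the clause headed by 'declared'.
— Alice: possessor inside the subject DP of the matrix clause; does not c-command the pronoun — Principle B does not apply; allowed.

Yes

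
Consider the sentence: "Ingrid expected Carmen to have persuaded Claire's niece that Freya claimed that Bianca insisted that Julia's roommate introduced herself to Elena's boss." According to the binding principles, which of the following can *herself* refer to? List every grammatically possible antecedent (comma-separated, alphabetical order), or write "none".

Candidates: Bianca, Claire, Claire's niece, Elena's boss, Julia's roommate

*herself* is a reflexive; Principle A requires it to be bound within its binding domain — the clause headed by 'introduced'.
— Bianca: subject of the clause headed by 'insisted'; c-commands the reflexive but lies outside its binding domain — cannot bind it (Principle A).
— Claire: possessor inside the object DP of the clause headed by 'persuaded'; does not c-command the reflexive — cannot bind it (Principle A).
— Claire's niece: object of the clause headed by 'persuaded'; c-commands the reflexive but lies outside its binding domain — cannot bind it (Principle A).
— Elena's boss: second object of the clause headed by 'introduced'; does not c-command the reflexive — cannot bind it (Principle A).
— Julia's roommate: subject of the clause headed by 'introduced'; c-commands the reflexive within its binding domain — allowed (Principle A).

Julia's roommate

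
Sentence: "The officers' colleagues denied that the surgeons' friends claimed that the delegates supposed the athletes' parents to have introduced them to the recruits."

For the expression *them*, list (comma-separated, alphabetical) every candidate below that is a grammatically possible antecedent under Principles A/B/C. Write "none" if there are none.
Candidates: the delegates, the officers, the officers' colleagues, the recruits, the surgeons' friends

*them* is a pronoun; Principle B requires it to be free in its binding domain — the clause headed by 'introduced'.
— the delegates: subject of the clause headed by 'supposed'; c-commands the pronoun but lies outside its binding domain — allowed.
— the officers: possessor inside the subject DP of the matrix clause; does not c-command the pronoun — Principle B does not apply; allowed.
— the officers' colleagues: subject of the matrix clause; c-commands the pronoun but lies outside its binding domain — allowed.
— the recruits: second object of the clause headed by 'introduced'; is c-commanded by the pronoun; coreference would bind this R-expression — blocked (Principle C).
— the surgeons' friends: subject of the clause headed by 'claimed'; c-commands the pronoun but lies outside its binding domain — allowed.

the delegates, the officers, the officers' colleagues, the surgeons' friends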